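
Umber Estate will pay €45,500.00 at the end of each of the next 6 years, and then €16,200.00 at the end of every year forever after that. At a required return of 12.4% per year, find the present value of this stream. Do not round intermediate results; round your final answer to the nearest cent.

PV of 6-year annuity: €45,500.00 × [1 − (1+0.124)^−6] / 0.124 = 184968.81531
Perpetuity value at year 6: €16,200.00 / 0.124 = 130645.16129
PV of perpetuity: 130645.16129 / (1+0.124)^6 = 64788.13254
Total PV = 184968.81531 + 64788.13254 = 249756.94786

€249756.95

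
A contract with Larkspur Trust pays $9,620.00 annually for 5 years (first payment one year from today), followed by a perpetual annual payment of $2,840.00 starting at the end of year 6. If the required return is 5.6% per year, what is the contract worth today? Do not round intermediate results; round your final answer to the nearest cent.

PV of 5-year annuity: $9,620.00 × [1 − (1+0.056)^−5] / 0.056 = 40967.72969
Perpetuity value at year 5: $2,840.00 / 0.056 = 50714.28571
PV of perpetuity: 50714.28571 / (1+0.056)^5 = 38619.86240
Total PV = 40967.72969 + 38619.86240 = 79587.59208

$79587.59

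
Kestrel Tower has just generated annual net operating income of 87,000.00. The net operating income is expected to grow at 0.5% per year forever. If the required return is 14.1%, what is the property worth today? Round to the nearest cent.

D₁ = D₀ × (1 + g) = 87,000.00 × 1.005 = 87,435.0000
Growing perpetuity: P = D₁ / (r − g) = 87,435.0000 / (0.141 − 0.005) = 642,904.41

642904.41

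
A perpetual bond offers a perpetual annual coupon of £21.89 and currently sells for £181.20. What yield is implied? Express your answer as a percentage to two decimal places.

P = C/r ⇒ r = C/P = £21.89/£181.20 = 0.120806

12.08%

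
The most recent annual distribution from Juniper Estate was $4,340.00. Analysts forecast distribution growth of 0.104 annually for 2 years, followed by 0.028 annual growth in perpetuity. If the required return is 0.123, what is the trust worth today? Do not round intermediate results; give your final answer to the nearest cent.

D_1 = 4791.36000
D_2 = 5289.66144
Terminal value at year 2: TV = D_2×(1+g_2)/(r−g_2) = 5437.77196/0.095 = 57239.70485
P_0 = D_1/(1+r)^1 + D_2/(1+r)^2 + TV/(1+r)^2
    = 4266.57168 + 4194.38570 + 45387.66839 = 53848.62577

$53848.63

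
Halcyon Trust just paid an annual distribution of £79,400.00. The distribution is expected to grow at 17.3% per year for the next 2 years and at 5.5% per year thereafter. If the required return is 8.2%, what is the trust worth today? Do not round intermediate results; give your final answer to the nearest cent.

£3825680.84

D_1 = 93136.20000
D_2 = 109248.76260
Terminal value at year 2: TV = D_2×(1+g_2)/(r−g_2) = 115257.44454/0.027 = 4268794.24233
P_0 = D_1/(1+r)^1 + D_2/(1+r)^2 + TV/(1+r)^2
    = 86077.81885 + 93317.26573 + 3646285.75337 = 3825680.83795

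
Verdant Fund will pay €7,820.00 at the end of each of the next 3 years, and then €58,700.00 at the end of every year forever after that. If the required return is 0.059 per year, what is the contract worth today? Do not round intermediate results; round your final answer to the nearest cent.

PV of 3-year annuity: €7,820.00 × [1 − (1+0.059)^−3] / 0.059 = 20941.68767
Perpetuity value at year 3: €58,700.00 / 0.059 = 994915.25424
PV of perpetuity: 994915.25424 / (1+0.059)^3 = 837718.69842
Total PV = 20941.68767 + 837718.69842 = 858660.38610

€858660.39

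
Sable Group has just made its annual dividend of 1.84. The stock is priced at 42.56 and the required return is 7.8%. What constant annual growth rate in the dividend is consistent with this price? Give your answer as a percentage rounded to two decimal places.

3.33%

P = D₀(1+g)/(r−g) ⇒ P(r−g) = D₀(1+g) ⇒ g(P+D₀) = P·r − D₀
g = (P·r − D₀)/(P + D₀) = (42.56×0.078 − 1.84) / (42.56 + 1.84) = 0.033326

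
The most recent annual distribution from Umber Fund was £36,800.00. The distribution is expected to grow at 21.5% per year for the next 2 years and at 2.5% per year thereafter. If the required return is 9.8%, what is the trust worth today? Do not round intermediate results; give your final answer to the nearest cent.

D_1 = 44712.00000
D_2 = 54325.08000
Terminal value at year 2: TV = D_2×(1+g_2)/(r−g_2) = 55683.20700/0.073 = 762783.65753
P_0 = D_1/(1+r)^1 + D_2/(1+r)^2 + TV/(1+r)^2
    = 40721.31148 + 45060.46762 + 632698.34667 = 718480.12576

£718480.13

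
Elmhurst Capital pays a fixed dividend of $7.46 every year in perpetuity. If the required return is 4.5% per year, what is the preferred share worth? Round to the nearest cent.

Level perpetuity: PV = C / r = $7.46 / 0.045 = $165.78

$165.78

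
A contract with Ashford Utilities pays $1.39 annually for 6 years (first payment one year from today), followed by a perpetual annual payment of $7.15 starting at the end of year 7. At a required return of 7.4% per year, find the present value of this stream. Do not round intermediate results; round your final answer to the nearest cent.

$69.50

PV of 6-year annuity: $1.39 × [1 − (1+0.074)^−6] / 0.074 = 6.54446
Perpetuity value at year 6: $7.15 / 0.074 = 96.62162
PV of perpetuity: 96.62162 / (1+0.074)^6 = 62.95767
Total PV = 6.54446 + 62.95767 = 69.50213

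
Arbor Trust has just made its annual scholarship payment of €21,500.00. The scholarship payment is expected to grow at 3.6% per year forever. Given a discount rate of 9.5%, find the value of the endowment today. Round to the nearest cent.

€377525.42

D₁ = D₀ × (1 + g) = €21,500.00 × 1.036 = €22,274.0000
Growing perpetuity: P = D₁ / (r − g) = €22,274.0000 / (0.095 − 0.036) = €377,525.42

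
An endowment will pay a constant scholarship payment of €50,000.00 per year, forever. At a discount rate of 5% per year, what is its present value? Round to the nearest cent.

€1000000.00

Level perpetuity: PV = C / r = €50,000.00 / 0.05 = €1,000,000.00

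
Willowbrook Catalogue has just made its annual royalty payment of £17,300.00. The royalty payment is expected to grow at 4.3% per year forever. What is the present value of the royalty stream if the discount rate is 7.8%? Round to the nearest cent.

£515540.00

D₁ = D₀ × (1 + g) = £17,300.00 × 1.043 = £18,043.9000
Growing perpetuity: P = D₁ / (r − g) = £18,043.9000 / (0.078 − 0.043) = £515,540.00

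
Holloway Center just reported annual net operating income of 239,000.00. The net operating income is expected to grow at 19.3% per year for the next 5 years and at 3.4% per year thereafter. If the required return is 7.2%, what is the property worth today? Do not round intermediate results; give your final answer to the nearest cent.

12766967.94

D_1 = 285127.00000
D_2 = 340156.51100
D_3 = 405806.71762
D_4 = 484127.41412
D_5 = 577564.00505
Terminal value at year 5: TV = D_5×(1+g_2)/(r−g_2) = 597201.18122/0.038 = 15715820.55847
P_0 = D_1/(1+r)^1 + D_2/(1+r)^2 + D_3/(1+r)^3 + D_4/(1+r)^4 + D_5/(1+r)^5 + TV/(1+r)^5
    = 265976.67910 + 295998.30053 + 329408.55647 + 366589.93271 + 407968.08743 + 11101026.37908 = 12766967.93533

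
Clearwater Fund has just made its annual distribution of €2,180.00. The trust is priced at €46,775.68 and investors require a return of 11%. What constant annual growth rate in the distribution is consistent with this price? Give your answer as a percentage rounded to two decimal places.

P = D₀(1+g)/(r−g) ⇒ P(r−g) = D₀(1+g) ⇒ g(P+D₀) = P·r − D₀
g = (P·r − D₀)/(P + D₀) = (€46,775.68×0.11 − €2,180.00) / (€46,775.68 + €2,180.00) = 0.060572

6.06%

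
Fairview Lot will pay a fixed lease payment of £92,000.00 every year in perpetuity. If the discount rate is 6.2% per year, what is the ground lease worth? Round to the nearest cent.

£1483870.97

Level perpetuity: PV = C / r = £92,000.00 / 0.062 = £1,483,870.97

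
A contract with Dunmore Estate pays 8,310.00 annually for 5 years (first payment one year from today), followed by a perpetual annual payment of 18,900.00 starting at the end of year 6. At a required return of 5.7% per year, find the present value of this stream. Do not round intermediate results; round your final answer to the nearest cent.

286603.58

PV of 5-year annuity: 8,310.00 × [1 − (1+0.057)^−5] / 0.057 = 35292.28426
Perpetuity value at year 5: 18,900.00 / 0.057 = 331578.94737
PV of perpetuity: 331578.94737 / (1+0.057)^5 = 251311.29725
Total PV = 35292.28426 + 251311.29725 = 286603.58151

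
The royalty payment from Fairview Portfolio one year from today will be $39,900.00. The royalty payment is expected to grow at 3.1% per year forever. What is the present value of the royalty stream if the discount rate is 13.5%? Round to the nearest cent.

Growing perpetuity: P = D₁ / (r − g) = $39,900.0000 / (0.135 − 0.031) = $383,653.85

$383653.85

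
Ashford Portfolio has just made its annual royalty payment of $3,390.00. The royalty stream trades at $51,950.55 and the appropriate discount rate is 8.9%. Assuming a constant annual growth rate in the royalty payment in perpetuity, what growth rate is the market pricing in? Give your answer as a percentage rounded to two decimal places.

2.23%

P = D₀(1+g)/(r−g) ⇒ P(r−g) = D₀(1+g) ⇒ g(P+D₀) = P·r − D₀
g = (P·r − D₀)/(P + D₀) = ($51,950.55×0.089 − $3,390.00) / ($51,950.55 + $3,390.00) = 0.022291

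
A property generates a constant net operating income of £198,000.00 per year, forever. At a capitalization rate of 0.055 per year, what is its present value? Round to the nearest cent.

£3600000.00

Level perpetuity: PV = C / r = £198,000.00 / 0.055 = £3,600,000.00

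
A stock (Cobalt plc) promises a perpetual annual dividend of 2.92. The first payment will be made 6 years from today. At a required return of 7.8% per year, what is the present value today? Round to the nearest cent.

25.72

Value at end of year 5: C / r = 2.92 / 0.078 = 37.4359
Discount to today: PV = 37.4359 / (1 + 0.078)^5 = 37.4359 / 1.455773 = 25.72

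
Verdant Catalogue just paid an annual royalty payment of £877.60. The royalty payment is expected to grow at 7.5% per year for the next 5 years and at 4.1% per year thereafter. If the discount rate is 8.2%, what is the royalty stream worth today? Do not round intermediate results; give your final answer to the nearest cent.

£25874.53

D_1 = 943.42000
D_2 = 1014.17650
D_3 = 1090.23974
D_4 = 1172.00772
D_5 = 1259.90830
Terminal value at year 5: TV = D_5×(1+g_2)/(r−g_2) = 1311.56454/0.041 = 31989.37895
P_0 = D_1/(1+r)^1 + D_2/(1+r)^2 + D_3/(1+r)^3 + D_4/(1+r)^4 + D_5/(1+r)^5 + TV/(1+r)^5
    = 871.92237 + 866.28146 + 860.67705 + 855.10890 + 849.57678 + 21570.96155 = 25874.52812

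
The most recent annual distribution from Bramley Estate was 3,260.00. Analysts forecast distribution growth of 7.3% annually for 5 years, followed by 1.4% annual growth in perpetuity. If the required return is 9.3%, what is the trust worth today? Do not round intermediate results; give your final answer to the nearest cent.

D_1 = 3497.98000
D_2 = 3753.33254
D_3 = 4027.32582
D_4 = 4321.32060
D_5 = 4636.77700
Terminal value at year 5: TV = D_5×(1+g_2)/(r−g_2) = 4701.69188/0.079 = 59515.08711
P_0 = D_1/(1+r)^1 + D_2/(1+r)^2 + D_3/(1+r)^3 + D_4/(1+r)^4 + D_5/(1+r)^5 + TV/(1+r)^5
    = 3200.34767 + 3141.78687 + 3084.29763 + 3027.86034 + 2972.45576 + 38152.78664 = 53579.53491

53579.53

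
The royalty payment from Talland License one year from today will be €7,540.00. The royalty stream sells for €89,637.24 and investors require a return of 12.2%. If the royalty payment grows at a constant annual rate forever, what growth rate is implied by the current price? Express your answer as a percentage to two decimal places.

3.79%

P = D₁/(r−g) ⇒ g = r − D₁/P = 0.122 − €7,540.00/€89,637.24 = 0.037883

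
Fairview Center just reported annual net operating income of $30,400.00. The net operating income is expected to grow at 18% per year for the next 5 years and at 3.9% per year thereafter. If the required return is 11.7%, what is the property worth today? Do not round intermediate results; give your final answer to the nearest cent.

D_1 = 35872.00000
D_2 = 42328.96000
D_3 = 49948.17280
D_4 = 58938.84390
D_5 = 69547.83581
Terminal value at year 5: TV = D_5×(1+g_2)/(r−g_2) = 72260.20140/0.078 = 926412.83850
P_0 = D_1/(1+r)^1 + D_2/(1+r)^2 + D_3/(1+r)^3 + D_4/(1+r)^4 + D_5/(1+r)^5 + TV/(1+r)^5
    = 32114.59266 + 33925.89019 + 35839.34684 + 37860.72450 + 39996.11004 + 532768.69655 = 712505.36077

$712505.36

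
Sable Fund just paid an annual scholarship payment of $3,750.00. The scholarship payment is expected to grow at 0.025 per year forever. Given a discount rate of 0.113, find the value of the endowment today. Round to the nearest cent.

D₁ = D₀ × (1 + g) = $3,750.00 × 1.025 = $3,843.7500
Growing perpetuity: P = D₁ / (r − g) = $3,843.7500 / (0.113 − 0.025) = $43,678.98

$43678.98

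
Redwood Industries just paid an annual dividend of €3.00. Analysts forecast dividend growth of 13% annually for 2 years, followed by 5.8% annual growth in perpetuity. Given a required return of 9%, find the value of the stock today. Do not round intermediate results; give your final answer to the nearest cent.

D_1 = 3.39000
D_2 = 3.83070
Terminal value at year 2: TV = D_2×(1+g_2)/(r−g_2) = 4.05288/0.032 = 126.65252
P_0 = D_1/(1+r)^1 + D_2/(1+r)^2 + TV/(1+r)^2
    = 3.11009 + 3.22422 + 106.60089 = 112.93521

€112.94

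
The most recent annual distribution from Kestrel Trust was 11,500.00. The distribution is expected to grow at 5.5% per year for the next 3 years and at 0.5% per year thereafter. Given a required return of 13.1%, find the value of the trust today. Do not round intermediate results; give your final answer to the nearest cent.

D_1 = 12132.50000
D_2 = 12799.78750
D_3 = 13503.77581
Terminal value at year 3: TV = D_3×(1+g_2)/(r−g_2) = 13571.29469/0.126 = 107708.68803
P_0 = D_1/(1+r)^1 + D_2/(1+r)^2 + D_3/(1+r)^3 + TV/(1+r)^3
    = 10727.23254 + 10006.39286 + 9333.99157 + 74449.69469 = 104517.31167

104517.31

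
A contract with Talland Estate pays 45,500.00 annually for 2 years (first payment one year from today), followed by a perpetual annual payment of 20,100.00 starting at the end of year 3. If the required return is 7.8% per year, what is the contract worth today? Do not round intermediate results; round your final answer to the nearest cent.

PV of 2-year annuity: 45,500.00 × [1 − (1+0.078)^−2] / 0.078 = 81361.58832
Perpetuity value at year 2: 20,100.00 / 0.078 = 257692.30769
PV of perpetuity: 257692.30769 / (1+0.078)^2 = 221750.15549
Total PV = 81361.58832 + 221750.15549 = 303111.74381

303111.74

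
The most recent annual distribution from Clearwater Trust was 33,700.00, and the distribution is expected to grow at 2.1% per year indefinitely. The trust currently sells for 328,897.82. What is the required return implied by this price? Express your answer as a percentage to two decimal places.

12.56%

D₁ = 33,700.00 × 1.021 = 34,407.7000
P = D₁/(r − g) ⇒ r = D₁/P + g = 34,407.7000/328,897.82 + 0.021 = 0.104615 + 0.021 = 0.125615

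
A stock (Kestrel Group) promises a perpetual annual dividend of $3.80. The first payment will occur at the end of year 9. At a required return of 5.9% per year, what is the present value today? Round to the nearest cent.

$40.72

Value at end of year 8: C / r = $3.80 / 0.059 = $64.4068
Discount to today: PV = $64.4068 / (1 + 0.059)^8 = $64.4068 / 1.581859 = $40.72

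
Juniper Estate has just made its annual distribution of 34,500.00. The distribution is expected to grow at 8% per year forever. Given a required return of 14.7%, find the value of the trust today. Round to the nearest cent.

D₁ = D₀ × (1 + g) = 34,500.00 × 1.08 = 37,260.0000
Growing perpetuity: P = D₁ / (r − g) = 37,260.0000 / (0.147 − 0.08) = 556,119.40

556119.40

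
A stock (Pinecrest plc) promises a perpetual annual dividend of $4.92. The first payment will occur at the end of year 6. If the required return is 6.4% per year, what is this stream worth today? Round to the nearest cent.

Value at end of year 5: C / r = $4.92 / 0.064 = $76.8750
Discount to today: PV = $76.8750 / (1 + 0.064)^5 = $76.8750 / 1.363666 = $56.37

$56.37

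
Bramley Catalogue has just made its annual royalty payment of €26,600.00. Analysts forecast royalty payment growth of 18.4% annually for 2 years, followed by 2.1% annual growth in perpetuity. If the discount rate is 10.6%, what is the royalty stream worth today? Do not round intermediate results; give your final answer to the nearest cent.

D_1 = 31494.40000
D_2 = 37289.36960
Terminal value at year 2: TV = D_2×(1+g_2)/(r−g_2) = 38072.44636/0.085 = 447911.13367
P_0 = D_1/(1+r)^1 + D_2/(1+r)^2 + TV/(1+r)^2
    = 28475.94937 + 30484.19896 + 366169.02516 = 425129.17349

€425129.17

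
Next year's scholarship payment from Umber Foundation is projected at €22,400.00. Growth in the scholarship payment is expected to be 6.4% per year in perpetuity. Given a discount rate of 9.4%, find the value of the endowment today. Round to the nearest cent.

Growing perpetuity: P = D₁ / (r − g) = €22,400.0000 / (0.094 − 0.064) = €746,666.67

€746666.67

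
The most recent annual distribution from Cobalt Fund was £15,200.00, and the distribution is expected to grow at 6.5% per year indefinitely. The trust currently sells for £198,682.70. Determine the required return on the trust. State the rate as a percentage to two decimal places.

14.65%

D₁ = £15,200.00 × 1.065 = £16,188.0000
P = D₁/(r − g) ⇒ r = D₁/P + g = £16,188.0000/£198,682.70 + 0.065 = 0.081477 + 0.065 = 0.146477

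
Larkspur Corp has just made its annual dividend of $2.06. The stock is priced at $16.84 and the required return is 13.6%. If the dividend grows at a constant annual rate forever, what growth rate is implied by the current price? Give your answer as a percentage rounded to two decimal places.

1.22%

P = D₀(1+g)/(r−g) ⇒ P(r−g) = D₀(1+g) ⇒ g(P+D₀) = P·r − D₀
g = (P·r − D₀)/(P + D₀) = ($16.84×0.136 − $2.06) / ($16.84 + $2.06) = 0.012182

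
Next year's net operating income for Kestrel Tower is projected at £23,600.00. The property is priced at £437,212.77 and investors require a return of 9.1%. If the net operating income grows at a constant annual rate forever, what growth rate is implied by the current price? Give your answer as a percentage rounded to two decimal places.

P = D₁/(r−g) ⇒ g = r − D₁/P = 0.091 − £23,600.00/£437,212.77 = 0.037022

3.70%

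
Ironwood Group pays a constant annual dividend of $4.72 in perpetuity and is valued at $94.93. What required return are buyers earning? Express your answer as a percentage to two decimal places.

4.97%

P = C/r ⇒ r = C/P = $4.72/$94.93 = 0.049721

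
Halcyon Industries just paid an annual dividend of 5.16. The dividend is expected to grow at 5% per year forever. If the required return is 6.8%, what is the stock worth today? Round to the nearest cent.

D₁ = D₀ × (1 + g) = 5.16 × 1.05 = 5.4180
Growing perpetuity: P = D₁ / (r − g) = 5.4180 / (0.068 − 0.05) = 301.00

301.00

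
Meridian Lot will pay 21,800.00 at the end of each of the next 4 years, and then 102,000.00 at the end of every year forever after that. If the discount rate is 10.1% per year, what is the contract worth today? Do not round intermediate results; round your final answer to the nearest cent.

PV of 4-year annuity: 21,800.00 × [1 − (1+0.101)^−4] / 0.101 = 68953.74436
Perpetuity value at year 4: 102,000.00 / 0.101 = 1009900.99010
PV of perpetuity: 1009900.99010 / (1+0.101)^4 = 687273.37887
Total PV = 68953.74436 + 687273.37887 = 756227.12323

756227.12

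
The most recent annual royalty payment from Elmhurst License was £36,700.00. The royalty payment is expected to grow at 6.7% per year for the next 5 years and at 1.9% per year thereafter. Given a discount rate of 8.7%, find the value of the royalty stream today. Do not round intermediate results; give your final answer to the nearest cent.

£674810.11

D_1 = 39158.90000
D_2 = 41782.54630
D_3 = 44581.97690
D_4 = 47568.96935
D_5 = 50756.09030
Terminal value at year 5: TV = D_5×(1+g_2)/(r−g_2) = 51720.45602/0.068 = 760594.94143
P_0 = D_1/(1+r)^1 + D_2/(1+r)^2 + D_3/(1+r)^3 + D_4/(1+r)^4 + D_5/(1+r)^5 + TV/(1+r)^5
    = 36024.74701 + 35361.91818 + 34711.28491 + 34072.62281 + 33445.71163 + 501193.82575 = 674810.11029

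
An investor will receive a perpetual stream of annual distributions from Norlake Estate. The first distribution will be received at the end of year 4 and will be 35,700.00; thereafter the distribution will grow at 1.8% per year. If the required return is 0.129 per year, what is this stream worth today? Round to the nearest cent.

223492.74

Value at end of year 3: C₁ / (r − g) = 35,700.00 / (0.129 − 0.018) = 321,621.6216
Discount to today: PV = 321,621.6216 / (1 + 0.129)^3 = 321,621.6216 / 1.439070 = 223,492.74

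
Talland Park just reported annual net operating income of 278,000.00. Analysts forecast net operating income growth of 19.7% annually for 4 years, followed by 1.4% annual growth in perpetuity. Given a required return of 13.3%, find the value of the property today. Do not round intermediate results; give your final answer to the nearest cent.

4229318.19

D_1 = 332766.00000
D_2 = 398320.90200
D_3 = 476790.11969
D_4 = 570717.77327
Terminal value at year 4: TV = D_4×(1+g_2)/(r−g_2) = 578707.82210/0.119 = 4863090.94201
P_0 = D_1/(1+r)^1 + D_2/(1+r)^2 + D_3/(1+r)^3 + D_4/(1+r)^4 + TV/(1+r)^4
    = 293703.44219 + 310293.92789 + 327821.56371 + 346339.28664 + 2951159.97187 = 4229318.19230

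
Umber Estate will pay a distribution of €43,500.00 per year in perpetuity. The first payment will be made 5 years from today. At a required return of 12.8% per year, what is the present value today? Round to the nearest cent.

€209914.72

Value at end of year 4: C / r = €43,500.00 / 0.128 = €339,843.7500
Discount to today: PV = €339,843.7500 / (1 + 0.128)^4 = €339,843.7500 / 1.618961 = €209,914.72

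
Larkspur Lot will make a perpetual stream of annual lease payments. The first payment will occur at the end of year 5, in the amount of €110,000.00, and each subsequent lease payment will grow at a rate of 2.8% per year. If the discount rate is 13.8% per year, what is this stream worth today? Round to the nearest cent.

Value at end of year 4: C₁ / (r − g) = €110,000.00 / (0.138 − 0.028) = €1,000,000.0000
Discount to today: PV = €1,000,000.0000 / (1 + 0.138)^4 = €1,000,000.0000 / 1.677139 = €596,253.51

€596253.51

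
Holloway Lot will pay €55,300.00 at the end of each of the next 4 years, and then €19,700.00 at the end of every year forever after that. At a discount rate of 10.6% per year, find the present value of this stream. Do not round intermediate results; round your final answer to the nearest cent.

PV of 4-year annuity: €55,300.00 × [1 − (1+0.106)^−4] / 0.106 = 173040.81682
Perpetuity value at year 4: €19,700.00 / 0.106 = 185849.05660
PV of perpetuity: 185849.05660 / (1+0.106)^4 = 124205.22132
Total PV = 173040.81682 + 124205.22132 = 297246.03814

€297246.04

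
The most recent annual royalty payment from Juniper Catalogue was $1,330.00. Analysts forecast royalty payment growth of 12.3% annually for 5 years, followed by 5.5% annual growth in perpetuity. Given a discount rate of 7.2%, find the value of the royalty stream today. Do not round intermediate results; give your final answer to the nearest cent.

D_1 = 1493.59000
D_2 = 1677.30157
D_3 = 1883.60966
D_4 = 2115.29365
D_5 = 2375.47477
Terminal value at year 5: TV = D_5×(1+g_2)/(r−g_2) = 2506.12588/0.017 = 147419.16960
P_0 = D_1/(1+r)^1 + D_2/(1+r)^2 + D_3/(1+r)^3 + D_4/(1+r)^4 + D_5/(1+r)^5 + TV/(1+r)^5
    = 1393.27425 + 1459.55876 + 1528.99672 + 1601.73817 + 1677.94026 + 104130.99872 = 111792.50689

$111792.51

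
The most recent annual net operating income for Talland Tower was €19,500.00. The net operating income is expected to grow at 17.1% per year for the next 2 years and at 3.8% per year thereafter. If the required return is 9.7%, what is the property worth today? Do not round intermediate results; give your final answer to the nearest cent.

D_1 = 22834.50000
D_2 = 26739.19950
Terminal value at year 2: TV = D_2×(1+g_2)/(r−g_2) = 27755.28908/0.059 = 470428.62849
P_0 = D_1/(1+r)^1 + D_2/(1+r)^2 + TV/(1+r)^2
    = 20815.40565 + 22219.54423 + 390913.33744 = 433948.28732

€433948.29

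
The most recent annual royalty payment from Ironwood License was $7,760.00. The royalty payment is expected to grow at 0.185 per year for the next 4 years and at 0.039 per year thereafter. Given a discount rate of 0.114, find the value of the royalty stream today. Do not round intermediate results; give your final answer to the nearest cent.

D_1 = 9195.60000
D_2 = 10896.78600
D_3 = 12912.69141
D_4 = 15301.53932
Terminal value at year 4: TV = D_4×(1+g_2)/(r−g_2) = 15898.29935/0.075 = 211977.32472
P_0 = D_1/(1+r)^1 + D_2/(1+r)^2 + D_3/(1+r)^3 + D_4/(1+r)^4 + TV/(1+r)^4
    = 8254.57810 + 8780.67778 + 9340.30805 + 9935.60596 + 137641.26122 = 173952.43111

$173952.43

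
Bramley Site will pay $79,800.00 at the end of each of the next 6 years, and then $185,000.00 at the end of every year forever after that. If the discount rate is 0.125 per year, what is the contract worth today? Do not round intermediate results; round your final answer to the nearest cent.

$1053536.19

PV of 6-year annuity: $79,800.00 × [1 − (1+0.125)^−6] / 0.125 = 323496.31436
Perpetuity value at year 6: $185,000.00 / 0.125 = 1480000.00000
PV of perpetuity: 1480000.00000 / (1+0.125)^6 = 730039.87272
Total PV = 323496.31436 + 730039.87272 = 1053536.18708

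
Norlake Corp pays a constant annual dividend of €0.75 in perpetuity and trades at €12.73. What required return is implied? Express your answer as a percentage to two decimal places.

5.89%

P = C/r ⇒ r = C/P = €0.75/€12.73 = 0.058916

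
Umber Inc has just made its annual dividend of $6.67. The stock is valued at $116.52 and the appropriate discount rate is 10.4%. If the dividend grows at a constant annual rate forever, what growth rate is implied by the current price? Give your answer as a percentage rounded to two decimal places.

4.42%

P = D₀(1+g)/(r−g) ⇒ P(r−g) = D₀(1+g) ⇒ g(P+D₀) = P·r − D₀
g = (P·r − D₀)/(P + D₀) = ($116.52×0.104 − $6.67) / ($116.52 + $6.67) = 0.044225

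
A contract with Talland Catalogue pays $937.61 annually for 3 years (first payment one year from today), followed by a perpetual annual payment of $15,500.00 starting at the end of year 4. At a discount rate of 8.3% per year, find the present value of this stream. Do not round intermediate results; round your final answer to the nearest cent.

$149420.52

PV of 3-year annuity: $937.61 × [1 − (1+0.083)^−3] / 0.083 = 2403.29150
Perpetuity value at year 3: $15,500.00 / 0.083 = 186746.98795
PV of perpetuity: 186746.98795 / (1+0.083)^3 = 147017.23004
Total PV = 2403.29150 + 147017.23004 = 149420.52154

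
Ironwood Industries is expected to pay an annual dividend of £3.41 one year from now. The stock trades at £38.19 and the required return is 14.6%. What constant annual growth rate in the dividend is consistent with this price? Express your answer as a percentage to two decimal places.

P = D₁/(r−g) ⇒ g = r − D₁/P = 0.146 − £3.41/£38.19 = 0.056710

5.67%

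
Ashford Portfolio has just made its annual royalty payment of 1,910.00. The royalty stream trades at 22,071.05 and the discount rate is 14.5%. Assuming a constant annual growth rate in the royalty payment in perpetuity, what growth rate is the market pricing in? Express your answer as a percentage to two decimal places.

5.38%

P = D₀(1+g)/(r−g) ⇒ P(r−g) = D₀(1+g) ⇒ g(P+D₀) = P·r − D₀
g = (P·r − D₀)/(P + D₀) = (22,071.05×0.145 − 1,910.00) / (22,071.05 + 1,910.00) = 0.053805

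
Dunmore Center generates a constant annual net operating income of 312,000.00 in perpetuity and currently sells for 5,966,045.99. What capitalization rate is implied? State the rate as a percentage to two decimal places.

P = C/r ⇒ r = C/P = 312,000.00/5,966,045.99 = 0.052296

5.23%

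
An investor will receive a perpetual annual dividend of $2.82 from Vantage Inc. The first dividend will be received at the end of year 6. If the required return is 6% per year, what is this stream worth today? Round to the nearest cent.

Value at end of year 5: C / r = $2.82 / 0.06 = $47.0000
Discount to today: PV = $47.0000 / (1 + 0.06)^5 = $47.0000 / 1.338226 = $35.12

$35.12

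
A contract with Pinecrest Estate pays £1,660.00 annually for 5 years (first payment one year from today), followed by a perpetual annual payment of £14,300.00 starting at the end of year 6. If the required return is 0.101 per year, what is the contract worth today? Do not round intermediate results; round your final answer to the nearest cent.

PV of 5-year annuity: £1,660.00 × [1 − (1+0.101)^−5] / 0.101 = 6276.66324
Perpetuity value at year 5: £14,300.00 / 0.101 = 141584.15842
PV of perpetuity: 141584.15842 / (1+0.101)^5 = 87514.10765
Total PV = 6276.66324 + 87514.10765 = 93790.77089

£93790.77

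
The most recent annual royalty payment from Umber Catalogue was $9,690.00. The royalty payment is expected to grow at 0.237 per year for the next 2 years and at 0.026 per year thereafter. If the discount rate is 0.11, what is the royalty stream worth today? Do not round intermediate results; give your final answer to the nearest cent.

D_1 = 11986.53000
D_2 = 14827.33761
Terminal value at year 2: TV = D_2×(1+g_2)/(r−g_2) = 15212.84839/0.084 = 181105.33795
P_0 = D_1/(1+r)^1 + D_2/(1+r)^2 + TV/(1+r)^2
    = 10798.67568 + 12034.19983 + 146989.15506 = 169822.03057

$169822.03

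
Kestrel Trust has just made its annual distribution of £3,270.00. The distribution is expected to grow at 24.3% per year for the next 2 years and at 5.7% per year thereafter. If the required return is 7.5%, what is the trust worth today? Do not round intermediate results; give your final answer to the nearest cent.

D_1 = 4064.61000
D_2 = 5052.31023
Terminal value at year 2: TV = D_2×(1+g_2)/(r−g_2) = 5340.29191/0.018 = 296682.88406
P_0 = D_1/(1+r)^1 + D_2/(1+r)^2 + TV/(1+r)^2
    = 3781.03256 + 4371.92881 + 256729.37507 = 264882.33643

£264882.34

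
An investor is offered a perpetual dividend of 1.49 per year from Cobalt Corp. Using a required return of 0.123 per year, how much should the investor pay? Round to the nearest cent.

Level perpetuity: PV = C / r = 1.49 / 0.123 = 12.11

12.11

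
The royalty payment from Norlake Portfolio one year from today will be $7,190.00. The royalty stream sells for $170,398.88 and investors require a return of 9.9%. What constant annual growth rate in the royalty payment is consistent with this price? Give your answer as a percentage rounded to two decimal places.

P = D₁/(r−g) ⇒ g = r − D₁/P = 0.099 − $7,190.00/$170,398.88 = 0.056805

5.68%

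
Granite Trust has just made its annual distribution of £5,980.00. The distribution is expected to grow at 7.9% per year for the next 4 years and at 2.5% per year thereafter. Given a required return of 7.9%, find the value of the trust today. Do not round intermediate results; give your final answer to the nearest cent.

D_1 = 6452.42000
D_2 = 6962.16118
D_3 = 7512.17191
D_4 = 8105.63349
Terminal value at year 4: TV = D_4×(1+g_2)/(r−g_2) = 8308.27433/0.054 = 153856.93207
P_0 = D_1/(1+r)^1 + D_2/(1+r)^2 + D_3/(1+r)^3 + D_4/(1+r)^4 + TV/(1+r)^4
    = 5980.00000 + 5980.00000 + 5980.00000 + 5980.00000 + 113509.25926 = 137429.25926

£137429.26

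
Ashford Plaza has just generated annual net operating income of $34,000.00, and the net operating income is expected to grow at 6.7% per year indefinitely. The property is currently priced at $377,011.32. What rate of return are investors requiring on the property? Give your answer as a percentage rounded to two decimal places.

16.32%

D₁ = $34,000.00 × 1.067 = $36,278.0000
P = D₁/(r − g) ⇒ r = D₁/P + g = $36,278.0000/$377,011.32 + 0.067 = 0.096225 + 0.067 = 0.163225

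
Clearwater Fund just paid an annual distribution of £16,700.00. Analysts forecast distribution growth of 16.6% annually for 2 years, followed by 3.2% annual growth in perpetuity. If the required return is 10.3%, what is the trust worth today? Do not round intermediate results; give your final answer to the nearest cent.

£307574.88

D_1 = 19472.20000
D_2 = 22704.58520
Terminal value at year 2: TV = D_2×(1+g_2)/(r−g_2) = 23431.13193/0.071 = 330015.94263
P_0 = D_1/(1+r)^1 + D_2/(1+r)^2 + TV/(1+r)^2
    = 17653.85313 + 18662.18744 + 271258.83717 = 307574.87773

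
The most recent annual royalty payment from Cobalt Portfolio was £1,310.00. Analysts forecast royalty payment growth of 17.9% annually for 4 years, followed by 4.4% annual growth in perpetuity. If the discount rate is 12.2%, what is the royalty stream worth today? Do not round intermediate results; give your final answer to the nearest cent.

£27317.89

D_1 = 1544.49000
D_2 = 1820.95371
D_3 = 2146.90442
D_4 = 2531.20032
Terminal value at year 4: TV = D_4×(1+g_2)/(r−g_2) = 2642.57313/0.078 = 33879.14269
P_0 = D_1/(1+r)^1 + D_2/(1+r)^2 + D_3/(1+r)^3 + D_4/(1+r)^4 + TV/(1+r)^4
    = 1376.55080 + 1446.48253 + 1519.96693 + 1597.18451 + 21377.70030 = 27317.88507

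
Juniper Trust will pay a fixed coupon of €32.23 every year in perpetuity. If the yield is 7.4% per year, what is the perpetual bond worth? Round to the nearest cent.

€435.54

Level perpetuity: PV = C / r = €32.23 / 0.074 = €435.54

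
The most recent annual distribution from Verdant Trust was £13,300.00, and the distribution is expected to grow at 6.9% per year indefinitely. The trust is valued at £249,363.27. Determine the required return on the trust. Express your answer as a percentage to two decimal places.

12.60%

D₁ = £13,300.00 × 1.069 = £14,217.7000
P = D₁/(r − g) ⇒ r = D₁/P + g = £14,217.7000/£249,363.27 + 0.069 = 0.057016 + 0.069 = 0.126016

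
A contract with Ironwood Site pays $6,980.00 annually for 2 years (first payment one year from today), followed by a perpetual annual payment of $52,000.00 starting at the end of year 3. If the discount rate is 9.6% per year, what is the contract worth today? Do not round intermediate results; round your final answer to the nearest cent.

PV of 2-year annuity: $6,980.00 × [1 − (1+0.096)^−2] / 0.096 = 12179.39155
Perpetuity value at year 2: $52,000.00 / 0.096 = 541666.66667
PV of perpetuity: 541666.66667 / (1+0.096)^2 = 450931.94452
Total PV = 12179.39155 + 450931.94452 = 463111.33607

$463111.34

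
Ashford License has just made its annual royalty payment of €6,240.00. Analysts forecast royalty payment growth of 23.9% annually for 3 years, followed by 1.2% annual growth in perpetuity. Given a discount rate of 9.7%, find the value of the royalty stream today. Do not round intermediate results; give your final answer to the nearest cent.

€131036.69

D_1 = 7731.36000
D_2 = 9579.15504
D_3 = 11868.57309
Terminal value at year 3: TV = D_3×(1+g_2)/(r−g_2) = 12010.99597/0.085 = 141305.83496
P_0 = D_1/(1+r)^1 + D_2/(1+r)^2 + D_3/(1+r)^3 + TV/(1+r)^3
    = 7047.73017 + 7960.01612 + 8990.39195 + 107038.54891 = 131036.68716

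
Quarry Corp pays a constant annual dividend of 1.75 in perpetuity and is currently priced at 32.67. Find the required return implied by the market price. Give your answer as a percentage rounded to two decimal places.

5.36%

P = C/r ⇒ r = C/P = 1.75/32.67 = 0.053566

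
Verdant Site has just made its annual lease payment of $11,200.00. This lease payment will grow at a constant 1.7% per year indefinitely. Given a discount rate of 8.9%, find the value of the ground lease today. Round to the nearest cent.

D₁ = D₀ × (1 + g) = $11,200.00 × 1.017 = $11,390.4000
Growing perpetuity: P = D₁ / (r − g) = $11,390.4000 / (0.089 − 0.017) = $158,200.00

$158200.00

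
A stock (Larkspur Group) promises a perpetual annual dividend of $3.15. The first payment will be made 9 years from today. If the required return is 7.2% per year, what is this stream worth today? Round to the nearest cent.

Value at end of year 8: C / r = $3.15 / 0.072 = $43.7500
Discount to today: PV = $43.7500 / (1 + 0.072)^8 = $43.7500 / 1.744047 = $25.09

$25.09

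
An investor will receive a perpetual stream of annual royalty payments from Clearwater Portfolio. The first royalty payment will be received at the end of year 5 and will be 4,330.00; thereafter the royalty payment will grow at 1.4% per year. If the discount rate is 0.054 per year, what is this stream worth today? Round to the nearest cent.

Value at end of year 4: C₁ / (r − g) = 4,330.00 / (0.054 − 0.014) = 108,250.0000
Discount to today: PV = 108,250.0000 / (1 + 0.054)^4 = 108,250.0000 / 1.234134 = 87,713.30

87713.30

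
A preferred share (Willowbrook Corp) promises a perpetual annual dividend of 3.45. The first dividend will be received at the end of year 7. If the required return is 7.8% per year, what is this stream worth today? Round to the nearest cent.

28.18

Value at end of year 6: C / r = 3.45 / 0.078 = 44.2308
Discount to today: PV = 44.2308 / (1 + 0.078)^6 = 44.2308 / 1.569324 = 28.18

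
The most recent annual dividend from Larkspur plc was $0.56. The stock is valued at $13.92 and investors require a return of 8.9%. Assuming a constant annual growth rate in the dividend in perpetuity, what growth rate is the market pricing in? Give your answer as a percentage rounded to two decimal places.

P = D₀(1+g)/(r−g) ⇒ P(r−g) = D₀(1+g) ⇒ g(P+D₀) = P·r − D₀
g = (P·r − D₀)/(P + D₀) = ($13.92×0.089 − $0.56) / ($13.92 + $0.56) = 0.046884

4.69%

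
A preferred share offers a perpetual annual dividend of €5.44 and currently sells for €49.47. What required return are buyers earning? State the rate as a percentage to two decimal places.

11.00%

P = C/r ⇒ r = C/P = €5.44/€49.47 = 0.109966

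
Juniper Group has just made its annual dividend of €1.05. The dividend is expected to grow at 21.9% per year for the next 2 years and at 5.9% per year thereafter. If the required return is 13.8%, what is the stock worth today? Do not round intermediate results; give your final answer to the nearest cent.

D_1 = 1.27995
D_2 = 1.56026
Terminal value at year 2: TV = D_2×(1+g_2)/(r−g_2) = 1.65231/0.079 = 20.91537
P_0 = D_1/(1+r)^1 + D_2/(1+r)^2 + TV/(1+r)^2
    = 1.12474 + 1.20479 + 16.15032 = 18.47985

€18.48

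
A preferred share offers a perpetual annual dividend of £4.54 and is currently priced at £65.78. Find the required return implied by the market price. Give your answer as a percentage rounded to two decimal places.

6.90%

P = C/r ⇒ r = C/P = £4.54/£65.78 = 0.069018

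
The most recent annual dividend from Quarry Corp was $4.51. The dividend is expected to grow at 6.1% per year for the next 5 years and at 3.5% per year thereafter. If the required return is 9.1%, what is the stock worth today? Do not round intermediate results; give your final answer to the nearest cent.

$93.26

D_1 = 4.78511
D_2 = 5.07700
D_3 = 5.38670
D_4 = 5.71529
D_5 = 6.06392
Terminal value at year 5: TV = D_5×(1+g_2)/(r−g_2) = 6.27616/0.056 = 112.07424
P_0 = D_1/(1+r)^1 + D_2/(1+r)^2 + D_3/(1+r)^3 + D_4/(1+r)^4 + D_5/(1+r)^5 + TV/(1+r)^5
    = 4.38599 + 4.26538 + 4.14809 + 4.03403 + 3.92310 + 72.50735 = 93.26394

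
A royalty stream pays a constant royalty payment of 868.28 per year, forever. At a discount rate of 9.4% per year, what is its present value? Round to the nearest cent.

9237.02

Level perpetuity: PV = C / r = 868.28 / 0.094 = 9,237.02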